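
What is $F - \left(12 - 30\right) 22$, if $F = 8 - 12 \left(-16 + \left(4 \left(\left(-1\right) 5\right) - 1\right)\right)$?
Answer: $848$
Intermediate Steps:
$F = 452$ ($F = 8 - 12 \left(-16 + \left(4 \left(-5\right) - 1\right)\right) = 8 - 12 \left(-16 - 21\right) = 8 - -444 = 8 + 444 = 452$)
$F - \left(12 - 30\right) 22 = 452 - \left(12 - 30\right) 22 = 452 - \left(-18\right) 22 = 452 - -396 = 452 + 396 = 848$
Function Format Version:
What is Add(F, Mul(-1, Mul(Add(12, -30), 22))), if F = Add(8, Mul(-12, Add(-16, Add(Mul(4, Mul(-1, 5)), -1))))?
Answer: 848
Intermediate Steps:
F = 452 (F = Add(8, Mul(-12, Add(-16, Add(Mul(4, -5), -1)))) = Add(8, Mul(-12, Add(-16, Add(-20, -1)))) = Add(8, Mul(-12, Add(-16, -21))) = Add(8, Mul(-12, -37)) = Add(8, 444) = 452)
Add(F, Mul(-1, Mul(Add(12, -30), 22))) = Add(452, Mul(-1, Mul(Add(12, -30), 22))) = Add(452, Mul(-1, Mul(-18, 22))) = Add(452, Mul(-1, -396)) = Add(452, 396) = 848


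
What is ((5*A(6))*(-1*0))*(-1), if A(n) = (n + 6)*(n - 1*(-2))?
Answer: 0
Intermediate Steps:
A(n) = (2 + n)*(6 + n) (A(n) = (6 + n)*(n + 2) = (6 + n)*(2 + n) = (2 + n)*(6 + n))
((5*A(6))*(-1*0))*(-1) = ((5*(12 + 6² + 8*6))*(-1*0))*(-1) = ((5*(12 + 36 + 48))*0)*(-1) = ((5*96)*0)*(-1) = (480*0)*(-1) = 0*(-1) = 0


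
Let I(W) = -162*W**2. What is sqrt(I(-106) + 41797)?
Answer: I*sqrt(1778435) ≈ 1333.6*I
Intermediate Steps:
sqrt(I(-106) + 41797) = sqrt(-162*(-106)**2 + 41797) = sqrt(-162*11236 + 41797) = sqrt(-1820232 + 41797) = sqrt(-1778435) = I*sqrt(1778435)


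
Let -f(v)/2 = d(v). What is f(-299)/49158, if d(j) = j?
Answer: 299/24579 ≈ 0.012165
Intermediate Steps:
f(v) = -2*v
f(-299)/49158 = -2*(-299)/49158 = 598*(1/49158) = 299/24579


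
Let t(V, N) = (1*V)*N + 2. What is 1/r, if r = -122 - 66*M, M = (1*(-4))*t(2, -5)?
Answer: -1/2234 ≈ -0.00044763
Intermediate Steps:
t(V, N) = 2 + N*V (t(V, N) = V*N + 2 = N*V + 2 = 2 + N*V)
M = 32 (M = (1*(-4))*(2 - 5*2) = -4*(2 - 10) = -4*(-8) = 32)
r = -2234 (r = -122 - 66*32 = -122 - 2112 = -2234)
1/r = 1/(-2234) = -1/2234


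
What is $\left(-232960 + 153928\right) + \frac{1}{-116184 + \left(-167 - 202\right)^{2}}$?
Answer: $- \frac{1578822263}{19977} \approx -79032.0$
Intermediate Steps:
$\left(-232960 + 153928\right) + \frac{1}{-116184 + \left(-167 - 202\right)^{2}} = -79032 + \frac{1}{-116184 + \left(-369\right)^{2}} = -79032 + \frac{1}{-116184 + 136161} = -79032 + \frac{1}{19977} = - \frac{1578822263}{19977}$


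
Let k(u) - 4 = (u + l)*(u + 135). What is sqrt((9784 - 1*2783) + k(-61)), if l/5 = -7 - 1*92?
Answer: I*sqrt(34139) ≈ 184.77*I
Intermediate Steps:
l = -495 (l = 5*(-7 - 1*92) = 5*(-7 - 92) = 5*(-99) = -495)
k(u) = 4 + (-495 + u)*(135 + u) (k(u) = 4 + (u - 495)*(u + 135) = 4 + (-495 + u)*(135 + u))
sqrt((9784 - 1*2783) + k(-61)) = sqrt((9784 - 1*2783) + (-66821 + (-61)**2 - 360*(-61))) = sqrt((9784 - 2783) + (-66821 + 3721 + 21960)) = sqrt(7001 - 41140) = sqrt(-34139) = I*sqrt(34139)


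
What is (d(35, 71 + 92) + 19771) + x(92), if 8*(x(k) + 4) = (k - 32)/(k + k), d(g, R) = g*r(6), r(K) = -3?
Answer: 7235631/368 ≈ 19662.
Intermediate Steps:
d(g, R) = -3*g (d(g, R) = g*(-3) = -3*g)
x(k) = -4 + (-32 + k)/(16*k) (x(k) = -4 + ((k - 32)/(k + k))/8 = -4 + ((-32 + k)/((2*k)))/8 = -4 + ((-32 + k)*(1/(2*k)))/8 = -4 + ((-32 + k)/(2*k))/8 = -4 + (-32 + k)/(16*k))
(d(35, 71 + 92) + 19771) + x(92) = (-3*35 + 19771) + (-63/16 - 2/92) = (-105 + 19771) + (-63/16 - 2*1/92) = 19666 + (-63/16 - 1/46) = 19666 - 1457/368 = 7235631/368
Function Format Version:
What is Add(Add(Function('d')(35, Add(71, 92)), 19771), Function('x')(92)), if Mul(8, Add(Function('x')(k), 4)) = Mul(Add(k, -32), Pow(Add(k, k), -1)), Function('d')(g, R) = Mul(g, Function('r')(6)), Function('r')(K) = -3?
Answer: Rational(7235631, 368) ≈ 19662.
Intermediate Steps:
Function('d')(g, R) = Mul(-3, g) (Function('d')(g, R) = Mul(g, -3) = Mul(-3, g))
Function('x')(k) = Add(-4, Mul(Rational(1, 16), Pow(k, -1), Add(-32, k))) (Function('x')(k) = Add(-4, Mul(Rational(1, 8), Mul(Add(k, -32), Pow(Add(k, k), -1)))) = Add(-4, Mul(Rational(1, 8), Mul(Add(-32, k), Pow(Mul(2, k), -1)))) = Add(-4, Mul(Rational(1, 8), Mul(Add(-32, k), Mul(Rational(1, 2), Pow(k, -1))))) = Add(-4, Mul(Rational(1, 8), Mul(Rational(1, 2), Pow(k, -1), Add(-32, k)))) = Add(-4, Mul(Rational(1, 16), Pow(k, -1), Add(-32, k))))
Add(Add(Function('d')(35, Add(71, 92)), 19771), Function('x')(92)) = Add(Add(Mul(-3, 35), 19771), Add(Rational(-63, 16), Mul(-2, Pow(92, -1)))) = Add(Add(-105, 19771), Add(Rational(-63, 16), Mul(-2, Rational(1, 92)))) = Add(19666, Add(Rational(-63, 16), Rational(-1, 46))) = Add(19666, Rational(-1457, 368)) = Rational(7235631, 368)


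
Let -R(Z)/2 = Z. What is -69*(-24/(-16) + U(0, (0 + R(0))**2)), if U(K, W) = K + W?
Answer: -207/2 ≈ -103.50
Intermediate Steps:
R(Z) = -2*Z
-69*(-24/(-16) + U(0, (0 + R(0))**2)) = -69*(-24/(-16) + (0 + (0 - 2*0)**2)) = -69*(-24*(-1/16) + (0 + (0 + 0)**2)) = -69*(3/2 + (0 + 0**2)) = -69*(3/2 + (0 + 0)) = -69*(3/2 + 0) = -69*3/2 = -207/2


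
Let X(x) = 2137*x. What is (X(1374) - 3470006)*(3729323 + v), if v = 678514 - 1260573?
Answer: -1679908810752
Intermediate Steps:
v = -582059
(X(1374) - 3470006)*(3729323 + v) = (2137*1374 - 3470006)*(3729323 - 582059) = (2936238 - 3470006)*3147264 = -533768*3147264 = -1679908810752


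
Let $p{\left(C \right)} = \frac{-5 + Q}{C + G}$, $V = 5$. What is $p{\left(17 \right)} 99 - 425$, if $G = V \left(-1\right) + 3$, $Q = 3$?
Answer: $- \frac{2191}{5} \approx -438.2$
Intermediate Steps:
$G = -2$ ($G = 5 \left(-1\right) + 3 = -5 + 3 = -2$)
$p{\left(C \right)} = - \frac{2}{-2 + C}$ ($p{\left(C \right)} = \frac{-5 + 3}{C - 2} = - \frac{2}{-2 + C}$)
$p{\left(17 \right)} 99 - 425 = - \frac{2}{-2 + 17} \cdot 99 - 425 = - \frac{2}{15} \cdot 99 - 425 = \left(-2\right) \frac{1}{15} \cdot 99 - 425 = \left(- \frac{2}{15}\right) 99 - 425 = - \frac{66}{5} - 425 = - \frac{2191}{5}$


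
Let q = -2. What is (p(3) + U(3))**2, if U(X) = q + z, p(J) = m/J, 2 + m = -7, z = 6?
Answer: 1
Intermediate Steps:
m = -9 (m = -2 - 7 = -9)
p(J) = -9/J
U(X) = 4 (U(X) = -2 + 6 = 4)
(p(3) + U(3))**2 = (-9/3 + 4)**2 = (-9*1/3 + 4)**2 = (-3 + 4)**2 = 1**2 = 1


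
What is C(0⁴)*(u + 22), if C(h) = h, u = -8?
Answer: 0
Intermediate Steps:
C(0⁴)*(u + 22) = 0⁴*(-8 + 22) = 0*14 = 0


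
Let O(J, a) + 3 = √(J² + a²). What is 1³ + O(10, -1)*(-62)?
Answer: 187 - 62*√101 ≈ -436.09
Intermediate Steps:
O(J, a) = -3 + √(J² + a²)
1³ + O(10, -1)*(-62) = 1³ + (-3 + √(10² + (-1)²))*(-62) = 1 + (-3 + √(100 + 1))*(-62) = 1 + (-3 + √101)*(-62) = 1 + (186 - 62*√101) = 187 - 62*√101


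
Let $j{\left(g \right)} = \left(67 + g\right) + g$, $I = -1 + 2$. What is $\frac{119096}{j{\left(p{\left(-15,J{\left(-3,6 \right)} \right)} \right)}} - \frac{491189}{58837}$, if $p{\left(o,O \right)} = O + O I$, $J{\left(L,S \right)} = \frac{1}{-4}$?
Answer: $\frac{3487416439}{1941621} \approx 1796.1$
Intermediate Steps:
$I = 1$
$J{\left(L,S \right)} = - \frac{1}{4}$
$p{\left(o,O \right)} = 2 O$ ($p{\left(o,O \right)} = O + O 1 = O + O = 2 O$)
$j{\left(g \right)} = 67 + 2 g$
$\frac{119096}{j{\left(p{\left(-15,J{\left(-3,6 \right)} \right)} \right)}} - \frac{491189}{58837} = \frac{119096}{67 + 2 \cdot 2 \left(- \frac{1}{4}\right)} - \frac{491189}{58837} = \frac{119096}{67 + 2 \left(- \frac{1}{2}\right)} - \frac{491189}{58837} = \frac{119096}{67 - 1} - \frac{491189}{58837} = \frac{119096}{66} - \frac{491189}{58837} = 119096 \cdot \frac{1}{66} - \frac{491189}{58837} = \frac{59548}{33} - \frac{491189}{58837} = \frac{3487416439}{1941621}$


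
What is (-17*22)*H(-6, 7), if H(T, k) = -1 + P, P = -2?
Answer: 1122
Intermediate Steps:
H(T, k) = -3 (H(T, k) = -1 - 2 = -3)
(-17*22)*H(-6, 7) = -17*22*(-3) = -374*(-3) = 1122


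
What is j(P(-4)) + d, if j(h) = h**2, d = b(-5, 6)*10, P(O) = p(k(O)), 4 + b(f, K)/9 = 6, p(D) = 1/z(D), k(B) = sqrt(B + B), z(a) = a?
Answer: 1439/8 ≈ 179.88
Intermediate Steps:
k(B) = sqrt(2)*sqrt(B) (k(B) = sqrt(2*B) = sqrt(2)*sqrt(B))
p(D) = 1/D
b(f, K) = 18 (b(f, K) = -36 + 9*6 = -36 + 54 = 18)
P(O) = sqrt(2)/(2*sqrt(O)) (P(O) = 1/(sqrt(2)*sqrt(O)) = sqrt(2)/(2*sqrt(O)))
d = 180 (d = 18*10 = 180)
j(P(-4)) + d = (sqrt(2)/(2*sqrt(-4)))**2 + 180 = (sqrt(2)*(-I/2)/2)**2 + 180 = (-I*sqrt(2)/4)**2 + 180 = -1/8 + 180 = 1439/8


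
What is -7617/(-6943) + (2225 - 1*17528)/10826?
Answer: -23787087/75164918 ≈ -0.31647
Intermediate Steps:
-7617/(-6943) + (2225 - 1*17528)/10826 = -7617*(-1/6943) + (2225 - 17528)*(1/10826) = 7617/6943 - 15303*1/10826 = 7617/6943 - 15303/10826 = -23787087/75164918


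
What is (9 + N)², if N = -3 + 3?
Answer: 81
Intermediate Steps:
N = 0
(9 + N)² = (9 + 0)² = 9² = 81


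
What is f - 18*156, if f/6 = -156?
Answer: -3744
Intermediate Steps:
f = -936 (f = 6*(-156) = -936)
f - 18*156 = -936 - 18*156 = -936 - 2808 = -3744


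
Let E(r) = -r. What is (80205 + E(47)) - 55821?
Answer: 24337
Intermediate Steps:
(80205 + E(47)) - 55821 = (80205 - 1*47) - 55821 = (80205 - 47) - 55821 = 80158 - 55821 = 24337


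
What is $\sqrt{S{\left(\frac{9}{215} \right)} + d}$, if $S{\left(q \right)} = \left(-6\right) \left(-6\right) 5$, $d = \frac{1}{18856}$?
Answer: $\frac{\sqrt{15999697834}}{9428} \approx 13.416$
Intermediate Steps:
$d = \frac{1}{18856} \approx 5.3034 \cdot 10^{-5}$
$S{\left(q \right)} = 180$ ($S{\left(q \right)} = 36 \cdot 5 = 180$)
$\sqrt{S{\left(\frac{9}{215} \right)} + d} = \sqrt{180 + \frac{1}{18856}} = \sqrt{\frac{3394081}{18856}} = \frac{\sqrt{15999697834}}{9428}$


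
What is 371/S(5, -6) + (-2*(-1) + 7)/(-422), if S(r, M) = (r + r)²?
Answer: 77831/21100 ≈ 3.6887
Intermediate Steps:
S(r, M) = 4*r² (S(r, M) = (2*r)² = 4*r²)
371/S(5, -6) + (-2*(-1) + 7)/(-422) = 371/((4*5²)) + (-2*(-1) + 7)/(-422) = 371/((4*25)) + (2 + 7)*(-1/422) = 371/100 + 9*(-1/422) = 371*(1/100) - 9/422 = 371/100 - 9/422 = 77831/21100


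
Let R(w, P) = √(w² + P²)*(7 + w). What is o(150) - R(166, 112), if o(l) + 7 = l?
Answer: 143 - 1730*√401 ≈ -34500.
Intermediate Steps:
o(l) = -7 + l
R(w, P) = √(P² + w²)*(7 + w)
o(150) - R(166, 112) = (-7 + 150) - √(112² + 166²)*(7 + 166) = 143 - √(12544 + 27556)*173 = 143 - √40100*173 = 143 - 10*√401*173 = 143 - 1730*√401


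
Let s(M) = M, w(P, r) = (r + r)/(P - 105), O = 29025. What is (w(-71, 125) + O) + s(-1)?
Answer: 2553987/88 ≈ 29023.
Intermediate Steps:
w(P, r) = 2*r/(-105 + P) (w(P, r) = (2*r)/(-105 + P) = 2*r/(-105 + P))
(w(-71, 125) + O) + s(-1) = (2*125/(-105 - 71) + 29025) - 1 = (2*125/(-176) + 29025) - 1 = (2*125*(-1/176) + 29025) - 1 = (-125/88 + 29025) - 1 = 2554075/88 - 1 = 2553987/88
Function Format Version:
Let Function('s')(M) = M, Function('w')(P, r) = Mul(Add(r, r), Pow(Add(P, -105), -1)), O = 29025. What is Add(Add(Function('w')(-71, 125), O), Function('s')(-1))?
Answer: Rational(2553987, 88) ≈ 29023.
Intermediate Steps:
Function('w')(P, r) = Mul(2, r, Pow(Add(-105, P), -1)) (Function('w')(P, r) = Mul(Mul(2, r), Pow(Add(-105, P), -1)) = Mul(2, r, Pow(Add(-105, P), -1)))
Add(Add(Function('w')(-71, 125), O), Function('s')(-1)) = Add(Add(Mul(2, 125, Pow(Add(-105, -71), -1)), 29025), -1) = Add(Add(Mul(2, 125, Pow(-176, -1)), 29025), -1) = Add(Add(Mul(2, 125, Rational(-1, 176)), 29025), -1) = Add(Add(Rational(-125, 88), 29025), -1) = Add(Rational(2554075, 88), -1) = Rational(2553987, 88)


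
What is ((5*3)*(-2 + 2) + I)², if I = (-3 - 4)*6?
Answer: 1764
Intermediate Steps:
I = -42 (I = -7*6 = -42)
((5*3)*(-2 + 2) + I)² = ((5*3)*(-2 + 2) - 42)² = (15*0 - 42)² = (0 - 42)² = (-42)² = 1764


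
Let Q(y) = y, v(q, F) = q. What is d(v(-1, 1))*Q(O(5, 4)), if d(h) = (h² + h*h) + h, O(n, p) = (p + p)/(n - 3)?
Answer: 4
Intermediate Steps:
O(n, p) = 2*p/(-3 + n) (O(n, p) = (2*p)/(-3 + n) = 2*p/(-3 + n))
d(h) = h + 2*h² (d(h) = (h² + h²) + h = 2*h² + h = h + 2*h²)
d(v(-1, 1))*Q(O(5, 4)) = (-(1 + 2*(-1)))*(2*4/(-3 + 5)) = (-(1 - 2))*(2*4/2) = (-1*(-1))*(2*4*(½)) = 1*4 = 4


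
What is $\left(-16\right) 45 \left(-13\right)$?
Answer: $9360$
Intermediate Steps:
$\left(-16\right) 45 \left(-13\right) = \left(-720\right) \left(-13\right) = 9360$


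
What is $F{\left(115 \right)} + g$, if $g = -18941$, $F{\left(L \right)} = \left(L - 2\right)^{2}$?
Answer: $-6172$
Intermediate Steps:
$F{\left(L \right)} = \left(-2 + L\right)^{2}$
$F{\left(115 \right)} + g = \left(-2 + 115\right)^{2} - 18941 = 113^{2} - 18941 = 12769 - 18941 = -6172$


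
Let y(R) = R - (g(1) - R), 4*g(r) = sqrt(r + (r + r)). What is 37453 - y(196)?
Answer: 37061 + sqrt(3)/4 ≈ 37061.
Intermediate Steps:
g(r) = sqrt(3)*sqrt(r)/4 (g(r) = sqrt(r + (r + r))/4 = sqrt(r + 2*r)/4 = sqrt(3*r)/4 = (sqrt(3)*sqrt(r))/4 = sqrt(3)*sqrt(r)/4)
y(R) = 2*R - sqrt(3)/4 (y(R) = R - (sqrt(3)*sqrt(1)/4 - R) = R - ((1/4)*sqrt(3)*1 - R) = R - (sqrt(3)/4 - R) = R - (-R + sqrt(3)/4) = R + (R - sqrt(3)/4) = 2*R - sqrt(3)/4)
37453 - y(196) = 37453 - (2*196 - sqrt(3)/4) = 37453 - (392 - sqrt(3)/4) = 37453 + (-392 + sqrt(3)/4) = 37061 + sqrt(3)/4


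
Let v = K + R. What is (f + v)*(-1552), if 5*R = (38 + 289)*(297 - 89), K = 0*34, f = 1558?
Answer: -117650912/5 ≈ -2.3530e+7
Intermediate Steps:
K = 0
R = 68016/5 (R = ((38 + 289)*(297 - 89))/5 = (327*208)/5 = (⅕)*68016 = 68016/5 ≈ 13603.)
v = 68016/5 (v = 0 + 68016/5 = 68016/5 ≈ 13603.)
(f + v)*(-1552) = (1558 + 68016/5)*(-1552) = (75806/5)*(-1552) = -117650912/5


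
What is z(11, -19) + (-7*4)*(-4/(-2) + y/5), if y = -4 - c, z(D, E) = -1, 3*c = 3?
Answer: -29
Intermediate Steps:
c = 1 (c = (⅓)*3 = 1)
y = -5 (y = -4 - 1*1 = -4 - 1 = -5)
z(11, -19) + (-7*4)*(-4/(-2) + y/5) = -1 + (-7*4)*(-4/(-2) - 5/5) = -1 - 28*(-4*(-½) - 5*⅕) = -1 - 28*(2 - 1) = -1 - 28*1 = -1 - 28 = -29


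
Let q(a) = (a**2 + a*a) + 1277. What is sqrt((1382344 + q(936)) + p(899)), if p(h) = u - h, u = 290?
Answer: 6*sqrt(87089) ≈ 1770.7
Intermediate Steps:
p(h) = 290 - h
q(a) = 1277 + 2*a**2 (q(a) = (a**2 + a**2) + 1277 = 2*a**2 + 1277 = 1277 + 2*a**2)
sqrt((1382344 + q(936)) + p(899)) = sqrt((1382344 + (1277 + 2*936**2)) + (290 - 1*899)) = sqrt((1382344 + (1277 + 2*876096)) + (290 - 899)) = sqrt((1382344 + (1277 + 1752192)) - 609) = sqrt((1382344 + 1753469) - 609) = sqrt(3135813 - 609) = sqrt(3135204) = 6*sqrt(87089)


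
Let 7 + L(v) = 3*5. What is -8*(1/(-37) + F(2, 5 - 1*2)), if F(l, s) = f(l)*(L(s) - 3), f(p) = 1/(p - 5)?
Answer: 1504/111 ≈ 13.550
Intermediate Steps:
L(v) = 8 (L(v) = -7 + 3*5 = -7 + 15 = 8)
f(p) = 1/(-5 + p)
F(l, s) = 5/(-5 + l) (F(l, s) = (8 - 3)/(-5 + l) = 5/(-5 + l))
-8*(1/(-37) + F(2, 5 - 1*2)) = -8*(1/(-37) + 5/(-5 + 2)) = -8*(-1/37 + 5/(-3)) = -8*(-1/37 + 5*(-⅓)) = -8*(-1/37 - 5/3) = -8*(-188/111) = 1504/111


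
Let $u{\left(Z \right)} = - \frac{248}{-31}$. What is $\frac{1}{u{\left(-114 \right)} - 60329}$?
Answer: $- \frac{1}{60321} \approx -1.6578 \cdot 10^{-5}$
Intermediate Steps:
$u{\left(Z \right)} = 8$ ($u{\left(Z \right)} = \left(-248\right) \left(- \frac{1}{31}\right) = 8$)
$\frac{1}{u{\left(-114 \right)} - 60329} = \frac{1}{8 - 60329} = \frac{1}{-60321} = - \frac{1}{60321}$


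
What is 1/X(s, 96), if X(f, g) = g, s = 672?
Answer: 1/96 ≈ 0.010417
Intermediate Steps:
1/X(s, 96) = 1/96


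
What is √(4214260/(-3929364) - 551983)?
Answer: 2*I*√14796145274997858/327447 ≈ 742.96*I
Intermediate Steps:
√(4214260/(-3929364) - 551983) = √(4214260*(-1/3929364) - 551983) = √(-1053565/982341 - 551983) = √(-542236585768/982341) = 2*I*√14796145274997858/327447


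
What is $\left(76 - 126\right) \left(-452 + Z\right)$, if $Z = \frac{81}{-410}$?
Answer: $\frac{927005}{41} \approx 22610.0$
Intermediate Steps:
$Z = - \frac{81}{410}$ ($Z = 81 \left(- \frac{1}{410}\right) = - \frac{81}{410} \approx -0.19756$)
$\left(76 - 126\right) \left(-452 + Z\right) = \left(76 - 126\right) \left(-452 - \frac{81}{410}\right) = \left(-50\right) \left(- \frac{185401}{410}\right) = \frac{927005}{41}$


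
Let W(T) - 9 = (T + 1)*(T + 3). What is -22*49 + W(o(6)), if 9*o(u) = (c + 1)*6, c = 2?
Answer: -1054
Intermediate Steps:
o(u) = 2 (o(u) = ((2 + 1)*6)/9 = (3*6)/9 = (⅑)*18 = 2)
W(T) = 9 + (1 + T)*(3 + T) (W(T) = 9 + (T + 1)*(T + 3) = 9 + (1 + T)*(3 + T))
-22*49 + W(o(6)) = -22*49 + (12 + 2² + 4*2) = -1078 + (12 + 4 + 8) = -1078 + 24 = -1054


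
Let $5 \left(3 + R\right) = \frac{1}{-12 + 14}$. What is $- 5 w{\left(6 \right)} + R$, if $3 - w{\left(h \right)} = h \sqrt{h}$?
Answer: $- \frac{179}{10} + 30 \sqrt{6} \approx 55.585$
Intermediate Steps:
$R = - \frac{29}{10}$ ($R = -3 + \frac{1}{5 \left(-12 + 14\right)} = -3 + \frac{1}{5 \cdot 2} = -3 + \frac{1}{5} \cdot \frac{1}{2} = -3 + \frac{1}{10} = - \frac{29}{10} \approx -2.9$)
$w{\left(h \right)} = 3 - h^{\frac{3}{2}}$ ($w{\left(h \right)} = 3 - h \sqrt{h} = 3 - h^{\frac{3}{2}}$)
$- 5 w{\left(6 \right)} + R = - 5 \left(3 - 6^{\frac{3}{2}}\right) - \frac{29}{10} = - 5 \left(3 - 6 \sqrt{6}\right) - \frac{29}{10} = \left(-15 + 30 \sqrt{6}\right) - \frac{29}{10} = - \frac{179}{10} + 30 \sqrt{6}$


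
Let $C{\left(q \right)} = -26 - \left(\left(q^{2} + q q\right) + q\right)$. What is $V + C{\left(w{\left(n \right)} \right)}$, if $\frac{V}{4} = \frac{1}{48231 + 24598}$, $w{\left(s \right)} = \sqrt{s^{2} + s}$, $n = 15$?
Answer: $- \frac{36851470}{72829} - 4 \sqrt{15} \approx -521.49$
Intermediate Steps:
$w{\left(s \right)} = \sqrt{s + s^{2}}$
$V = \frac{4}{72829}$ ($V = \frac{4}{48231 + 24598} = \frac{4}{72829} \approx 5.4923 \cdot 10^{-5}$)
$C{\left(q \right)} = -26 - q - 2 q^{2}$ ($C{\left(q \right)} = -26 - \left(\left(q^{2} + q^{2}\right) + q\right) = -26 - \left(2 q^{2} + q\right) = -26 - \left(q + 2 q^{2}\right) = -26 - q - 2 q^{2}$)
$V + C{\left(w{\left(n \right)} \right)} = \frac{4}{72829} - \left(26 + \sqrt{15 \left(1 + 15\right)} + 2 \cdot 15 \left(1 + 15\right)\right) = \frac{4}{72829} - \left(26 + \sqrt{15 \cdot 16} + 2 \cdot 15 \cdot 16\right) = \frac{4}{72829} - \left(26 + 480 + \sqrt{240}\right) = \frac{4}{72829} - \left(26 + 480 + 4 \sqrt{15}\right) = \frac{4}{72829} - \left(506 + 4 \sqrt{15}\right) = - \frac{36851470}{72829} - 4 \sqrt{15}$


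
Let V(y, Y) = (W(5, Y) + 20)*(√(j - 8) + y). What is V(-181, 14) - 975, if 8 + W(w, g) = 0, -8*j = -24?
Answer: -3147 + 12*I*√5 ≈ -3147.0 + 26.833*I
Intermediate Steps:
j = 3 (j = -⅛*(-24) = 3)
W(w, g) = -8 (W(w, g) = -8 + 0 = -8)
V(y, Y) = 12*y + 12*I*√5 (V(y, Y) = (-8 + 20)*(√(3 - 8) + y) = 12*(√(-5) + y) = 12*(I*√5 + y) = 12*(y + I*√5) = 12*y + 12*I*√5)
V(-181, 14) - 975 = (12*(-181) + 12*I*√5) - 975 = (-2172 + 12*I*√5) - 975 = -3147 + 12*I*√5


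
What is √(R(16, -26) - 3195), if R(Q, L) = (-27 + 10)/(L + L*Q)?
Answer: I*√2159794/26 ≈ 56.524*I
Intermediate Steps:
R(Q, L) = -17/(L + L*Q)
√(R(16, -26) - 3195) = √(-17/(-26*(1 + 16)) - 3195) = √(-17*(-1/26)/17 - 3195) = √(-17*(-1/26)*1/17 - 3195) = √(1/26 - 3195) = √(-83069/26) = I*√2159794/26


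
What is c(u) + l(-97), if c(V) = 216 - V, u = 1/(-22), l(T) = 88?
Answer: 6689/22 ≈ 304.05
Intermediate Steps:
u = -1/22 ≈ -0.045455
c(u) + l(-97) = (216 - 1*(-1/22)) + 88 = (216 + 1/22) + 88 = 4753/22 + 88 = 6689/22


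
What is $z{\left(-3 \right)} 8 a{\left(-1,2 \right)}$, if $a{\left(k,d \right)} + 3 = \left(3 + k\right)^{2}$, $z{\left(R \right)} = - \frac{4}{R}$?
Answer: $\frac{32}{3} \approx 10.667$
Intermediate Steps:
$a{\left(k,d \right)} = -3 + \left(3 + k\right)^{2}$
$z{\left(-3 \right)} 8 a{\left(-1,2 \right)} = - \frac{4}{-3} \cdot 8 \left(-3 + \left(3 - 1\right)^{2}\right) = \left(-4\right) \left(- \frac{1}{3}\right) 8 \left(-3 + 2^{2}\right) = \frac{4}{3} \cdot 8 \left(-3 + 4\right) = \frac{32}{3} \cdot 1 = \frac{32}{3}$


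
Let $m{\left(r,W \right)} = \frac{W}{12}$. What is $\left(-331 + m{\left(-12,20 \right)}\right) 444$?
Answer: $-146224$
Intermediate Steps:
$m{\left(r,W \right)} = \frac{W}{12}$ ($m{\left(r,W \right)} = W \frac{1}{12} = \frac{W}{12}$)
$\left(-331 + m{\left(-12,20 \right)}\right) 444 = \left(-331 + \frac{1}{12} \cdot 20\right) 444 = \left(-331 + \frac{5}{3}\right) 444 = \left(- \frac{988}{3}\right) 444 = -146224$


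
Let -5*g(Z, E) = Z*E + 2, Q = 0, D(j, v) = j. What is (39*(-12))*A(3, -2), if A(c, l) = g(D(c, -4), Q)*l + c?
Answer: -8892/5 ≈ -1778.4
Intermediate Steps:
g(Z, E) = -2/5 - E*Z/5 (g(Z, E) = -(Z*E + 2)/5 = -(E*Z + 2)/5 = -(2 + E*Z)/5 = -2/5 - E*Z/5)
A(c, l) = c - 2*l/5 (A(c, l) = (-2/5 - 1/5*0*c)*l + c = (-2/5 + 0)*l + c = -2*l/5 + c = c - 2*l/5)
(39*(-12))*A(3, -2) = (39*(-12))*(3 - 2/5*(-2)) = -468*(3 + 4/5) = -468*19/5 = -8892/5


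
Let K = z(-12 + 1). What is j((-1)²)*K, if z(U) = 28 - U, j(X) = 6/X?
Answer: 234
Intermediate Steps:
K = 39 (K = 28 - (-12 + 1) = 28 - 1*(-11) = 28 + 11 = 39)
j((-1)²)*K = (6/((-1)²))*39 = (6/1)*39 = (6*1)*39 = 6*39 = 234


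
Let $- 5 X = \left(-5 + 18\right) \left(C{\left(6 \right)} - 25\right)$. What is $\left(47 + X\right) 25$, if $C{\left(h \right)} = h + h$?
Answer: $2020$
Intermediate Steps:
$C{\left(h \right)} = 2 h$
$X = \frac{169}{5}$ ($X = - \frac{\left(-5 + 18\right) \left(2 \cdot 6 - 25\right)}{5} = - \frac{13 \left(12 - 25\right)}{5} = - \frac{13 \left(-13\right)}{5} = \left(- \frac{1}{5}\right) \left(-169\right) = \frac{169}{5} \approx 33.8$)
$\left(47 + X\right) 25 = \left(47 + \frac{169}{5}\right) 25 = \frac{404}{5} \cdot 25 = 2020$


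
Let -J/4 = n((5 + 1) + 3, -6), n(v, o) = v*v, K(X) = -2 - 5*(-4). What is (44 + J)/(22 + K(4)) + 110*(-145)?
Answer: -15957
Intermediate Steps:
K(X) = 18 (K(X) = -2 + 20 = 18)
n(v, o) = v²
J = -324 (J = -4*((5 + 1) + 3)² = -4*(6 + 3)² = -4*9² = -4*81 = -324)
(44 + J)/(22 + K(4)) + 110*(-145) = (44 - 324)/(22 + 18) + 110*(-145) = -280/40 - 15950 = -280*1/40 - 15950 = -7 - 15950 = -15957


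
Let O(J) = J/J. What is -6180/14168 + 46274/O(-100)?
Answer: 163900963/3542 ≈ 46274.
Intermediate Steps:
O(J) = 1
-6180/14168 + 46274/O(-100) = -6180/14168 + 46274/1 = -6180*1/14168 + 46274*1 = -1545/3542 + 46274 = 163900963/3542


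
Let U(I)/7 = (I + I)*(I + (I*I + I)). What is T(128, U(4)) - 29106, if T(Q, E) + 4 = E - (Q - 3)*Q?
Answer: -43766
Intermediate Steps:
U(I) = 14*I*(I² + 2*I) (U(I) = 7*((I + I)*(I + (I*I + I))) = 7*((2*I)*(I + (I² + I))) = 7*((2*I)*(I + (I + I²))) = 7*((2*I)*(I² + 2*I)) = 7*(2*I*(I² + 2*I)) = 14*I*(I² + 2*I))
T(Q, E) = -4 + E - Q*(-3 + Q) (T(Q, E) = -4 + (E - (Q - 3)*Q) = -4 + (E - (-3 + Q)*Q) = -4 + (E - Q*(-3 + Q)) = -4 + E - Q*(-3 + Q))
T(128, U(4)) - 29106 = (-4 + 14*4²*(2 + 4) - 1*128² + 3*128) - 29106 = (-4 + 14*16*6 - 1*16384 + 384) - 29106 = (-4 + 1344 - 16384 + 384) - 29106 = -14660 - 29106 = -43766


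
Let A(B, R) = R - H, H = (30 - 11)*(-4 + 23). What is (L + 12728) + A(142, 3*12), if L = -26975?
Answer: -14572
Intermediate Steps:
H = 361 (H = 19*19 = 361)
A(B, R) = -361 + R (A(B, R) = R - 1*361 = R - 361 = -361 + R)
(L + 12728) + A(142, 3*12) = (-26975 + 12728) + (-361 + 3*12) = -14247 + (-361 + 36) = -14247 - 325 = -14572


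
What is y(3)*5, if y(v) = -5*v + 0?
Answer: -75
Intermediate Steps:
y(v) = -5*v
y(3)*5 = -5*3*5 = -15*5 = -75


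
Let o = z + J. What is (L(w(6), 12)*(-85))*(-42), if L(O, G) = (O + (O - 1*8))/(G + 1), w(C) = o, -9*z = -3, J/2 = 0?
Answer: -26180/13 ≈ -2013.8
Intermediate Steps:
J = 0 (J = 2*0 = 0)
z = ⅓ (z = -⅑*(-3) = ⅓ ≈ 0.33333)
o = ⅓ (o = ⅓ + 0 = ⅓ ≈ 0.33333)
w(C) = ⅓
L(O, G) = (-8 + 2*O)/(1 + G) (L(O, G) = (O + (O - 8))/(1 + G) = (O + (-8 + O))/(1 + G) = (-8 + 2*O)/(1 + G))
(L(w(6), 12)*(-85))*(-42) = ((2*(-4 + ⅓)/(1 + 12))*(-85))*(-42) = ((2*(-11/3)/13)*(-85))*(-42) = ((2*(1/13)*(-11/3))*(-85))*(-42) = -22/39*(-85)*(-42) = (1870/39)*(-42) = -26180/13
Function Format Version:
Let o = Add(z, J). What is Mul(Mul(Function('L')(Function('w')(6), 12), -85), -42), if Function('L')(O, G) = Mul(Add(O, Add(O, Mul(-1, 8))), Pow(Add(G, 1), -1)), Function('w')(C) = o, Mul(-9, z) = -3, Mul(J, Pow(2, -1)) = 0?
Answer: Rational(-26180, 13) ≈ -2013.8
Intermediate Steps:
J = 0 (J = Mul(2, 0) = 0)
z = Rational(1, 3) (z = Mul(Rational(-1, 9), -3) = Rational(1, 3) ≈ 0.33333)
o = Rational(1, 3) (o = Add(Rational(1, 3), 0) = Rational(1, 3) ≈ 0.33333)
Function('w')(C) = Rational(1, 3)
Function('L')(O, G) = Mul(Pow(Add(1, G), -1), Add(-8, Mul(2, O))) (Function('L')(O, G) = Mul(Add(O, Add(O, -8)), Pow(Add(1, G), -1)) = Mul(Add(O, Add(-8, O)), Pow(Add(1, G), -1)) = Mul(Add(-8, Mul(2, O)), Pow(Add(1, G), -1)) = Mul(Pow(Add(1, G), -1), Add(-8, Mul(2, O))))
Mul(Mul(Function('L')(Function('w')(6), 12), -85), -42) = Mul(Mul(Mul(2, Pow(Add(1, 12), -1), Add(-4, Rational(1, 3))), -85), -42) = Mul(Mul(Mul(2, Pow(13, -1), Rational(-11, 3)), -85), -42) = Mul(Mul(Mul(2, Rational(1, 13), Rational(-11, 3)), -85), -42) = Mul(Mul(Rational(-22, 39), -85), -42) = Mul(Rational(1870, 39), -42) = Rational(-26180, 13)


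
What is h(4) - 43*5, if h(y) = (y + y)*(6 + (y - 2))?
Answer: -151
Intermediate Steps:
h(y) = 2*y*(4 + y) (h(y) = (2*y)*(6 + (-2 + y)) = (2*y)*(4 + y) = 2*y*(4 + y))
h(4) - 43*5 = 2*4*(4 + 4) - 43*5 = 2*4*8 - 215 = 64 - 215 = -151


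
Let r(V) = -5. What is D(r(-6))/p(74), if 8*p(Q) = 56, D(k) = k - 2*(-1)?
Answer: -3/7 ≈ -0.42857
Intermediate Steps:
D(k) = 2 + k (D(k) = k + 2 = 2 + k)
p(Q) = 7 (p(Q) = (⅛)*56 = 7)
D(r(-6))/p(74) = (2 - 5)/7 = -3*⅐ = -3/7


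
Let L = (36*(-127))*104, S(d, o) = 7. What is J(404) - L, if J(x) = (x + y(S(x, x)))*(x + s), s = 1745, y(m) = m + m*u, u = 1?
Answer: 1373770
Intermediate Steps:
y(m) = 2*m (y(m) = m + m*1 = m + m = 2*m)
J(x) = (14 + x)*(1745 + x) (J(x) = (x + 2*7)*(x + 1745) = (x + 14)*(1745 + x) = (14 + x)*(1745 + x))
L = -475488 (L = -4572*104 = -475488)
J(404) - L = (24430 + 404² + 1759*404) - 1*(-475488) = (24430 + 163216 + 710636) + 475488 = 898282 + 475488 = 1373770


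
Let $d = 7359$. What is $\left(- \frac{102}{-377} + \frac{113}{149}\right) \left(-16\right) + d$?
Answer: $\frac{412452323}{56173} \approx 7342.5$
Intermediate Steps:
$\left(- \frac{102}{-377} + \frac{113}{149}\right) \left(-16\right) + d = \left(- \frac{102}{-377} + \frac{113}{149}\right) \left(-16\right) + 7359 = \left(\left(-102\right) \left(- \frac{1}{377}\right) + 113 \cdot \frac{1}{149}\right) \left(-16\right) + 7359 = \left(\frac{102}{377} + \frac{113}{149}\right) \left(-16\right) + 7359 = \frac{57799}{56173} \left(-16\right) + 7359 = - \frac{924784}{56173} + 7359 = \frac{412452323}{56173}$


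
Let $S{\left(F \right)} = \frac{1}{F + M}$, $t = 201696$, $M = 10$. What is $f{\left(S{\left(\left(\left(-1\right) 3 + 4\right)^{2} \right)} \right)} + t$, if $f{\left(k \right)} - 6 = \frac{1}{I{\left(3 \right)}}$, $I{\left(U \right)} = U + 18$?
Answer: $\frac{4235743}{21} \approx 2.017 \cdot 10^{5}$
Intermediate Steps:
$I{\left(U \right)} = 18 + U$
$S{\left(F \right)} = \frac{1}{10 + F}$ ($S{\left(F \right)} = \frac{1}{F + 10} = \frac{1}{10 + F}$)
$f{\left(k \right)} = \frac{127}{21}$ ($f{\left(k \right)} = 6 + \frac{1}{18 + 3} = 6 + \frac{1}{21} = \frac{127}{21}$)
$f{\left(S{\left(\left(\left(-1\right) 3 + 4\right)^{2} \right)} \right)} + t = \frac{127}{21} + 201696 = \frac{4235743}{21}$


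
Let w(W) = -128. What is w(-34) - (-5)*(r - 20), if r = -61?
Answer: -533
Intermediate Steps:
w(-34) - (-5)*(r - 20) = -128 - (-5)*(-61 - 20) = -128 - (-5)*(-81) = -128 - 1*405 = -128 - 405 = -533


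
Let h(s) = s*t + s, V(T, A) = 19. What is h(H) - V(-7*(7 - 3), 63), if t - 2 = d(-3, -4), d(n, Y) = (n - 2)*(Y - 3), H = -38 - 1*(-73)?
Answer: 1311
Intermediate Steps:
H = 35 (H = -38 + 73 = 35)
d(n, Y) = (-3 + Y)*(-2 + n) (d(n, Y) = (-2 + n)*(-3 + Y) = (-3 + Y)*(-2 + n))
t = 37 (t = 2 + (6 - 3*(-3) - 2*(-4) - 4*(-3)) = 2 + (6 + 9 + 8 + 12) = 2 + 35 = 37)
h(s) = 38*s (h(s) = s*37 + s = 37*s + s = 38*s)
h(H) - V(-7*(7 - 3), 63) = 38*35 - 1*19 = 1330 - 19 = 1311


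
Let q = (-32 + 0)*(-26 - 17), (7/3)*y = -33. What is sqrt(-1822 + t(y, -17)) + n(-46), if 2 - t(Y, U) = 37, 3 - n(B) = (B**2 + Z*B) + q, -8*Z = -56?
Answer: -3167 + I*sqrt(1857) ≈ -3167.0 + 43.093*I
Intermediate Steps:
y = -99/7 (y = (3/7)*(-33) = -99/7 ≈ -14.143)
q = 1376 (q = -32*(-43) = 1376)
Z = 7 (Z = -1/8*(-56) = 7)
n(B) = -1373 - B**2 - 7*B (n(B) = 3 - ((B**2 + 7*B) + 1376) = 3 - (1376 + B**2 + 7*B) = 3 + (-1376 - B**2 - 7*B) = -1373 - B**2 - 7*B)
t(Y, U) = -35 (t(Y, U) = 2 - 1*37 = 2 - 37 = -35)
sqrt(-1822 + t(y, -17)) + n(-46) = sqrt(-1822 - 35) + (-1373 - 1*(-46)**2 - 7*(-46)) = sqrt(-1857) + (-1373 - 1*2116 + 322) = I*sqrt(1857) + (-1373 - 2116 + 322) = I*sqrt(1857) - 3167 = -3167 + I*sqrt(1857)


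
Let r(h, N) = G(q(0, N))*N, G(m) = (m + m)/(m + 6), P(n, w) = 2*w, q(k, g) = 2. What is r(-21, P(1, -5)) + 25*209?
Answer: 5220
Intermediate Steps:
G(m) = 2*m/(6 + m) (G(m) = (2*m)/(6 + m) = 2*m/(6 + m))
r(h, N) = N/2 (r(h, N) = (2*2/(6 + 2))*N = (2*2/8)*N = (2*2*(⅛))*N = N/2)
r(-21, P(1, -5)) + 25*209 = (2*(-5))/2 + 25*209 = (½)*(-10) + 5225 = -5 + 5225 = 5220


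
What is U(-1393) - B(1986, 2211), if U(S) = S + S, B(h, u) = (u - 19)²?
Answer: -4807650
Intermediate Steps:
B(h, u) = (-19 + u)²
U(S) = 2*S
U(-1393) - B(1986, 2211) = 2*(-1393) - (-19 + 2211)² = -2786 - 1*2192² = -2786 - 1*4804864 = -2786 - 4804864 = -4807650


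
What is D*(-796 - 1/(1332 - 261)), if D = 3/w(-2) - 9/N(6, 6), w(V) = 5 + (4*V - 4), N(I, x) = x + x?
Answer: 9377687/9996 ≈ 938.14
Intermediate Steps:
N(I, x) = 2*x
w(V) = 1 + 4*V (w(V) = 5 + (-4 + 4*V) = 1 + 4*V)
D = -33/28 (D = 3/(1 + 4*(-2)) - 9/(2*6) = 3/(1 - 8) - 9/12 = 3/(-7) - 9*1/12 = 3*(-1/7) - 3/4 = -3/7 - 3/4 = -33/28 ≈ -1.1786)
D*(-796 - 1/(1332 - 261)) = -33*(-796 - 1/(1332 - 261))/28 = -33*(-796 - 1/1071)/28 = -33/28*(-852517/1071) = 9377687/9996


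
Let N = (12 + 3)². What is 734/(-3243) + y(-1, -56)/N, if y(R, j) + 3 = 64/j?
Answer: -416699/1702575 ≈ -0.24475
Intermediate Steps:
y(R, j) = -3 + 64/j
N = 225 (N = 15² = 225)
734/(-3243) + y(-1, -56)/N = 734/(-3243) + (-3 + 64/(-56))/225 = 734*(-1/3243) + (-3 + 64*(-1/56))*(1/225) = -734/3243 + (-3 - 8/7)*(1/225) = -734/3243 - 29/7*1/225 = -734/3243 - 29/1575 = -416699/1702575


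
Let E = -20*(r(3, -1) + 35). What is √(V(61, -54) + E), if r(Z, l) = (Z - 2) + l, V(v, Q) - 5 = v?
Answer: I*√634 ≈ 25.179*I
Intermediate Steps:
V(v, Q) = 5 + v
r(Z, l) = -2 + Z + l (r(Z, l) = (-2 + Z) + l = -2 + Z + l)
E = -700 (E = -20*((-2 + 3 - 1) + 35) = -20*(0 + 35) = -20*35 = -700)
√(V(61, -54) + E) = √((5 + 61) - 700) = √(66 - 700) = √(-634) = I*√634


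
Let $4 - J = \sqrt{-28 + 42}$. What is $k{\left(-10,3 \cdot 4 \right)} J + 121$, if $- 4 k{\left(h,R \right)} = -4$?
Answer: $125 - \sqrt{14} \approx 121.26$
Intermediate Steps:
$k{\left(h,R \right)} = 1$ ($k{\left(h,R \right)} = \left(- \frac{1}{4}\right) \left(-4\right) = 1$)
$J = 4 - \sqrt{14}$ ($J = 4 - \sqrt{-28 + 42} = 4 - \sqrt{14} \approx 0.25834$)
$k{\left(-10,3 \cdot 4 \right)} J + 121 = 1 \left(4 - \sqrt{14}\right) + 121 = \left(4 - \sqrt{14}\right) + 121 = 125 - \sqrt{14}$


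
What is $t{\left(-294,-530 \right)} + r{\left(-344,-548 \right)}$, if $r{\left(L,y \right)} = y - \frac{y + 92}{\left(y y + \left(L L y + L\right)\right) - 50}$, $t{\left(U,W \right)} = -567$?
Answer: $- \frac{35985631763}{32274109} \approx -1115.0$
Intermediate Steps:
$r{\left(L,y \right)} = y - \frac{92 + y}{-50 + L + y^{2} + y L^{2}}$ ($r{\left(L,y \right)} = y - \frac{92 + y}{\left(y^{2} + \left(L^{2} y + L\right)\right) - 50} = y - \frac{92 + y}{\left(y^{2} + \left(y L^{2} + L\right)\right) - 50} = y - \frac{92 + y}{\left(y^{2} + \left(L + y L^{2}\right)\right) - 50} = y - \frac{92 + y}{\left(L + y^{2} + y L^{2}\right) - 50} = y - \frac{92 + y}{-50 + L + y^{2} + y L^{2}}$)
$t{\left(-294,-530 \right)} + r{\left(-344,-548 \right)} = -567 + \frac{-92 + \left(-548\right)^{3} - -27948 - -188512 + \left(-344\right)^{2} \left(-548\right)^{2}}{-50 - 344 + \left(-548\right)^{2} - 548 \left(-344\right)^{2}} = -567 + \frac{-92 - 164566592 + 27948 + 188512 + 118336 \cdot 300304}{-50 - 344 + 300304 - 64848128} = -567 + \frac{-92 - 164566592 + 27948 + 188512 + 35536774144}{-50 - 344 + 300304 - 64848128} = -567 + \frac{1}{-64548218} \cdot 35372423920 = -567 - \frac{17686211960}{32274109} = - \frac{35985631763}{32274109}$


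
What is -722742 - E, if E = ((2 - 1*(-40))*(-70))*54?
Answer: -563982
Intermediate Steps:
E = -158760 (E = ((2 + 40)*(-70))*54 = (42*(-70))*54 = -2940*54 = -158760)
-722742 - E = -722742 - 1*(-158760) = -722742 + 158760 = -563982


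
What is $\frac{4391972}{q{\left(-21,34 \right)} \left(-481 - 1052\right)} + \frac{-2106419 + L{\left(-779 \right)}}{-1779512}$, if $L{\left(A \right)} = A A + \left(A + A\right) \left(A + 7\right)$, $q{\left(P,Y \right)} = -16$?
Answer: $\frac{119600765}{667317} \approx 179.23$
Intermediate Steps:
$L{\left(A \right)} = A^{2} + 2 A \left(7 + A\right)$
$\frac{4391972}{q{\left(-21,34 \right)} \left(-481 - 1052\right)} + \frac{-2106419 + L{\left(-779 \right)}}{-1779512} = \frac{4391972}{\left(-16\right) \left(-481 - 1052\right)} + \frac{-2106419 - 779 \left(14 + 3 \left(-779\right)\right)}{-1779512} = \frac{4391972}{\left(-16\right) \left(-1533\right)} + \left(-2106419 - 779 \left(14 - 2337\right)\right) \left(- \frac{1}{1779512}\right) = \frac{4391972}{24528} + \left(-2106419 - -1809617\right) \left(- \frac{1}{1779512}\right) = 4391972 \cdot \frac{1}{24528} + \left(-2106419 + 1809617\right) \left(- \frac{1}{1779512}\right) = \frac{15041}{84} - - \frac{148401}{889756} = \frac{15041}{84} + \frac{148401}{889756} = \frac{119600765}{667317}$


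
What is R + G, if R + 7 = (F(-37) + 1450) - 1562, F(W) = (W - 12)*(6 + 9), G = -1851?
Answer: -2705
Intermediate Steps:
F(W) = -180 + 15*W (F(W) = (-12 + W)*15 = -180 + 15*W)
R = -854 (R = -7 + (((-180 + 15*(-37)) + 1450) - 1562) = -7 + (((-180 - 555) + 1450) - 1562) = -7 + ((-735 + 1450) - 1562) = -7 + (715 - 1562) = -7 - 847 = -854)
R + G = -854 - 1851 = -2705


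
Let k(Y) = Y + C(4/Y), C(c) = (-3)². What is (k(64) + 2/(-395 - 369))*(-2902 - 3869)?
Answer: -188809335/382 ≈ -4.9427e+5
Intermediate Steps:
C(c) = 9
k(Y) = 9 + Y (k(Y) = Y + 9 = 9 + Y)
(k(64) + 2/(-395 - 369))*(-2902 - 3869) = ((9 + 64) + 2/(-395 - 369))*(-2902 - 3869) = (73 + 2/(-764))*(-6771) = (73 + 2*(-1/764))*(-6771) = (73 - 1/382)*(-6771) = (27885/382)*(-6771) = -188809335/382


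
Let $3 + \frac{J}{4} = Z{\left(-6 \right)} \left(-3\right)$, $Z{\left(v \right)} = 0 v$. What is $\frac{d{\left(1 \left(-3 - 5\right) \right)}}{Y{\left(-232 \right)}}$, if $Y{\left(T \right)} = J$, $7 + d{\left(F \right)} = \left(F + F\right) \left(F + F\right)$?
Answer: $- \frac{83}{4} \approx -20.75$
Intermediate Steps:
$Z{\left(v \right)} = 0$
$d{\left(F \right)} = -7 + 4 F^{2}$ ($d{\left(F \right)} = -7 + \left(F + F\right) \left(F + F\right) = -7 + 2 F 2 F = -7 + 4 F^{2}$)
$J = -12$ ($J = -12 + 4 \cdot 0 \left(-3\right) = -12 + 4 \cdot 0 = -12 + 0 = -12$)
$Y{\left(T \right)} = -12$
$\frac{d{\left(1 \left(-3 - 5\right) \right)}}{Y{\left(-232 \right)}} = \frac{-7 + 4 \left(1 \left(-3 - 5\right)\right)^{2}}{-12} = \left(-7 + 4 \left(1 \left(-8\right)\right)^{2}\right) \left(- \frac{1}{12}\right) = \left(-7 + 4 \left(-8\right)^{2}\right) \left(- \frac{1}{12}\right) = \left(-7 + 4 \cdot 64\right) \left(- \frac{1}{12}\right) = \left(-7 + 256\right) \left(- \frac{1}{12}\right) = 249 \left(- \frac{1}{12}\right) = - \frac{83}{4}$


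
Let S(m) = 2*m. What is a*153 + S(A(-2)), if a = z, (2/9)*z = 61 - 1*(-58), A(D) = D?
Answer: 163855/2 ≈ 81928.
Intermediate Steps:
z = 1071/2 (z = 9*(61 - 1*(-58))/2 = 9*(61 + 58)/2 = (9/2)*119 = 1071/2 ≈ 535.50)
a = 1071/2 ≈ 535.50
a*153 + S(A(-2)) = (1071/2)*153 + 2*(-2) = 163863/2 - 4 = 163855/2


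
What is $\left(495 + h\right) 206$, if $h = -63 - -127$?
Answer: $115154$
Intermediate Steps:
$h = 64$ ($h = -63 + 127 = 64$)
$\left(495 + h\right) 206 = \left(495 + 64\right) 206 = 559 \cdot 206 = 115154$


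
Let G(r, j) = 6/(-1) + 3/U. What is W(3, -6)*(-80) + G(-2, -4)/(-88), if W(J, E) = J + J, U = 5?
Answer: -211173/440 ≈ -479.94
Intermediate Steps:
G(r, j) = -27/5 (G(r, j) = 6/(-1) + 3/5 = 6*(-1) + 3*(⅕) = -6 + ⅗ = -27/5)
W(J, E) = 2*J
W(3, -6)*(-80) + G(-2, -4)/(-88) = (2*3)*(-80) - 27/5/(-88) = 6*(-80) - 27/5*(-1/88) = -480 + 27/440 = -211173/440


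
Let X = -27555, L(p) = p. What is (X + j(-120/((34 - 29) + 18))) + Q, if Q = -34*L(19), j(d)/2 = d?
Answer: -648863/23 ≈ -28211.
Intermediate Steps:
j(d) = 2*d
Q = -646 (Q = -34*19 = -646)
(X + j(-120/((34 - 29) + 18))) + Q = (-27555 + 2*(-120/((34 - 29) + 18))) - 646 = (-27555 + 2*(-120/(5 + 18))) - 646 = (-27555 + 2*(-120/23)) - 646 = (-27555 - 240/23) - 646 = -634005/23 - 646 = -648863/23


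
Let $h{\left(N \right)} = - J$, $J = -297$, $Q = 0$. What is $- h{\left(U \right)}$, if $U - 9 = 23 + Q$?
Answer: $-297$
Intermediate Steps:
$U = 32$ ($U = 9 + \left(23 + 0\right) = 9 + 23 = 32$)
$h{\left(N \right)} = 297$ ($h{\left(N \right)} = \left(-1\right) \left(-297\right) = 297$)
$- h{\left(U \right)} = \left(-1\right) 297 = -297$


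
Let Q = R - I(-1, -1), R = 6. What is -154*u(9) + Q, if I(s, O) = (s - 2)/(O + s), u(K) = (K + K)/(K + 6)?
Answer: -1803/10 ≈ -180.30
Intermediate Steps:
u(K) = 2*K/(6 + K) (u(K) = (2*K)/(6 + K) = 2*K/(6 + K))
I(s, O) = (-2 + s)/(O + s)
Q = 9/2 (Q = 6 - (-2 - 1)/(-1 - 1) = 6 - (-3)/(-2) = 6 - (-1)*(-3)/2 = 6 - 1*3/2 = 6 - 3/2 = 9/2 ≈ 4.5000)
-154*u(9) + Q = -308*9/(6 + 9) + 9/2 = -308*9/15 + 9/2 = -154*6/5 + 9/2 = -924/5 + 9/2 = -1803/10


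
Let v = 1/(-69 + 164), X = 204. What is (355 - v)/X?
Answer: 8431/4845 ≈ 1.7401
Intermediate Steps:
v = 1/95 ≈ 0.010526
(355 - v)/X = (355 - 1*1/95)/204 = (355 - 1/95)*(1/204) = (33724/95)*(1/204) = 8431/4845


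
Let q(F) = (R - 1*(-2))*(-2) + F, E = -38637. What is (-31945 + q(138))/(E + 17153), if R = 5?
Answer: 31821/21484 ≈ 1.4811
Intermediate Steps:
q(F) = -14 + F (q(F) = (5 - 1*(-2))*(-2) + F = (5 + 2)*(-2) + F = 7*(-2) + F = -14 + F)
(-31945 + q(138))/(E + 17153) = (-31945 + (-14 + 138))/(-38637 + 17153) = (-31945 + 124)/(-21484) = -31821*(-1/21484) = 31821/21484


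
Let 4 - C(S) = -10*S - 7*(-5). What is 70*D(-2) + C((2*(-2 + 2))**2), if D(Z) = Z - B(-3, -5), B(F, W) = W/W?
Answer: -241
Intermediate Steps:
B(F, W) = 1
C(S) = -31 + 10*S (C(S) = 4 - (-10*S - 7*(-5)) = 4 - (-10*S + 35) = 4 - (35 - 10*S) = 4 + (-35 + 10*S) = -31 + 10*S)
D(Z) = -1 + Z (D(Z) = Z - 1*1 = Z - 1 = -1 + Z)
70*D(-2) + C((2*(-2 + 2))**2) = 70*(-1 - 2) + (-31 + 10*(2*(-2 + 2))**2) = 70*(-3) + (-31 + 10*(2*0)**2) = -210 + (-31 + 10*0**2) = -210 + (-31 + 10*0) = -210 + (-31 + 0) = -210 - 31 = -241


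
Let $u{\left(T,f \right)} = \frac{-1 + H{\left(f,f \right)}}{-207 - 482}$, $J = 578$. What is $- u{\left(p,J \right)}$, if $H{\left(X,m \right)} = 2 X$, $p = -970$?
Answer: $\frac{1155}{689} \approx 1.6763$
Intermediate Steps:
$u{\left(T,f \right)} = \frac{1}{689} - \frac{2 f}{689}$ ($u{\left(T,f \right)} = \frac{-1 + 2 f}{-207 - 482} = \frac{-1 + 2 f}{-689} = \left(-1 + 2 f\right) \left(- \frac{1}{689}\right) = \frac{1}{689} - \frac{2 f}{689}$)
$- u{\left(p,J \right)} = - (\frac{1}{689} - \frac{1156}{689}) = \left(-1\right) \left(- \frac{1155}{689}\right) = \frac{1155}{689}$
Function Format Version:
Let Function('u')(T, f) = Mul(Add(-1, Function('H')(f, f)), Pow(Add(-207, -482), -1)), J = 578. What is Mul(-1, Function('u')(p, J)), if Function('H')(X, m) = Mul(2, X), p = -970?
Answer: Rational(1155, 689) ≈ 1.6763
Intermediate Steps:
Function('u')(T, f) = Add(Rational(1, 689), Mul(Rational(-2, 689), f)) (Function('u')(T, f) = Mul(Add(-1, Mul(2, f)), Pow(Add(-207, -482), -1)) = Mul(Add(-1, Mul(2, f)), Pow(-689, -1)) = Mul(Add(-1, Mul(2, f)), Rational(-1, 689)) = Add(Rational(1, 689), Mul(Rational(-2, 689), f)))
Mul(-1, Function('u')(p, J)) = Mul(-1, Add(Rational(1, 689), Mul(Rational(-2, 689), 578))) = Mul(-1, Add(Rational(1, 689), Rational(-1156, 689))) = Mul(-1, Rational(-1155, 689)) = Rational(1155, 689)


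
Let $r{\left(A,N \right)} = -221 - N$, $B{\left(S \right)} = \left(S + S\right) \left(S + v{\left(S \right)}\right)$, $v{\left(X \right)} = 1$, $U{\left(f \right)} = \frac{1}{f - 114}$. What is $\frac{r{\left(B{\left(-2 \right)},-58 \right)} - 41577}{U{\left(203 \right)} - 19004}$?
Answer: $\frac{742972}{338271} \approx 2.1964$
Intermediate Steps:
$U{\left(f \right)} = \frac{1}{-114 + f}$
$B{\left(S \right)} = 2 S \left(1 + S\right)$ ($B{\left(S \right)} = \left(S + S\right) \left(S + 1\right) = 2 S \left(1 + S\right)$)
$\frac{r{\left(B{\left(-2 \right)},-58 \right)} - 41577}{U{\left(203 \right)} - 19004} = \frac{\left(-221 - -58\right) - 41577}{\frac{1}{-114 + 203} - 19004} = \frac{\left(-221 + 58\right) - 41577}{\frac{1}{89} - 19004} = \frac{-163 - 41577}{\frac{1}{89} - 19004} = - \frac{41740}{- \frac{1691355}{89}} = \left(-41740\right) \left(- \frac{89}{1691355}\right) = \frac{742972}{338271}$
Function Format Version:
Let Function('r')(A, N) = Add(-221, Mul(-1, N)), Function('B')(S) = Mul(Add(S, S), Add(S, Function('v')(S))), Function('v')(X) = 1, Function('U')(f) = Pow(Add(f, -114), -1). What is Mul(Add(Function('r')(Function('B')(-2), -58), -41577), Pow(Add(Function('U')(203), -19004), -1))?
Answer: Rational(742972, 338271) ≈ 2.1964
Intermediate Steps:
Function('U')(f) = Pow(Add(-114, f), -1)
Function('B')(S) = Mul(2, S, Add(1, S)) (Function('B')(S) = Mul(Add(S, S), Add(S, 1)) = Mul(Mul(2, S), Add(1, S)) = Mul(2, S, Add(1, S)))
Mul(Add(Function('r')(Function('B')(-2), -58), -41577), Pow(Add(Function('U')(203), -19004), -1)) = Mul(Add(Add(-221, Mul(-1, -58)), -41577), Pow(Add(Pow(Add(-114, 203), -1), -19004), -1)) = Mul(Add(Add(-221, 58), -41577), Pow(Add(Pow(89, -1), -19004), -1)) = Mul(Add(-163, -41577), Pow(Add(Rational(1, 89), -19004), -1)) = Mul(-41740, Pow(Rational(-1691355, 89), -1)) = Mul(-41740, Rational(-89, 1691355)) = Rational(742972, 338271)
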